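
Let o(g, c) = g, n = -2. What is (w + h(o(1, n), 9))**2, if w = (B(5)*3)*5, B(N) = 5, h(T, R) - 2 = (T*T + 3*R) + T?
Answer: 11236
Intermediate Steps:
h(T, R) = 2 + T + T**2 + 3*R (h(T, R) = 2 + ((T*T + 3*R) + T) = 2 + ((T**2 + 3*R) + T) = 2 + (T + T**2 + 3*R) = 2 + T + T**2 + 3*R)
w = 75 (w = (5*3)*5 = 15*5 = 75)
(w + h(o(1, n), 9))**2 = (75 + (2 + 1 + 1**2 + 3*9))**2 = (75 + (2 + 1 + 1 + 27))**2 = (75 + 31)**2 = 106**2 = 11236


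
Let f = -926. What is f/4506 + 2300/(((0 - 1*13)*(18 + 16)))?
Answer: -2693273/497913 ≈ -5.4091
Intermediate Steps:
f/4506 + 2300/(((0 - 1*13)*(18 + 16))) = -926/4506 + 2300/(((0 - 1*13)*(18 + 16))) = -926*1/4506 + 2300/(((0 - 13)*34)) = -463/2253 + 2300/((-13*34)) = -463/2253 + 2300/(-442) = -463/2253 + 2300*(-1/442) = -463/2253 - 1150/221 = -2693273/497913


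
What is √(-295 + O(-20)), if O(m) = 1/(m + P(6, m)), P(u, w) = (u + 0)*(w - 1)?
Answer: 7*I*√128334/146 ≈ 17.176*I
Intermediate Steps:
P(u, w) = u*(-1 + w)
O(m) = 1/(-6 + 7*m) (O(m) = 1/(m + 6*(-1 + m)) = 1/(m + (-6 + 6*m)) = 1/(-6 + 7*m))
√(-295 + O(-20)) = √(-295 + 1/(-6 + 7*(-20))) = √(-295 + 1/(-6 - 140)) = √(-295 + 1/(-146)) = √(-295 - 1/146) = √(-43071/146) = 7*I*√128334/146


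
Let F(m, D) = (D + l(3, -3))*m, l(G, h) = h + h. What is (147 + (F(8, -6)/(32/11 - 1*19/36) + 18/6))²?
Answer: 10698592356/889249 ≈ 12031.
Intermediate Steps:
l(G, h) = 2*h
F(m, D) = m*(-6 + D) (F(m, D) = (D + 2*(-3))*m = (D - 6)*m = (-6 + D)*m = m*(-6 + D))
(147 + (F(8, -6)/(32/11 - 1*19/36) + 18/6))² = (147 + ((8*(-6 - 6))/(32/11 - 1*19/36) + 18/6))² = (147 + ((8*(-12))/(32*(1/11) - 19*1/36) + 18*(⅙)))² = (147 + (-96/(32/11 - 19/36) + 3))² = (147 + (-96/943/396 + 3))² = (147 + (-96*396/943 + 3))² = (147 + (-38016/943 + 3))² = (147 - 35187/943)² = (103434/943)² = 10698592356/889249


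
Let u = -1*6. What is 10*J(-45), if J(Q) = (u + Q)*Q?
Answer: 22950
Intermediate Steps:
u = -6
J(Q) = Q*(-6 + Q) (J(Q) = (-6 + Q)*Q = Q*(-6 + Q))
10*J(-45) = 10*(-45*(-6 - 45)) = 10*(-45*(-51)) = 10*2295 = 22950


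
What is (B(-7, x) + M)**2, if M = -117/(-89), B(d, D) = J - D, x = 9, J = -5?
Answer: 1274641/7921 ≈ 160.92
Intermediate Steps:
B(d, D) = -5 - D
M = 117/89 (M = -117*(-1/89) = 117/89 ≈ 1.3146)
(B(-7, x) + M)**2 = ((-5 - 1*9) + 117/89)**2 = ((-5 - 9) + 117/89)**2 = (-14 + 117/89)**2 = (-1129/89)**2 = 1274641/7921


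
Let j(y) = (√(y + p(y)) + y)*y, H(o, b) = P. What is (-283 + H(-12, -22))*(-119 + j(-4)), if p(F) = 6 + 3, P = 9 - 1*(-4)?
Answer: 27810 + 1080*√5 ≈ 30225.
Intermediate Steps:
P = 13 (P = 9 + 4 = 13)
p(F) = 9
H(o, b) = 13
j(y) = y*(y + √(9 + y)) (j(y) = (√(y + 9) + y)*y = (√(9 + y) + y)*y = (y + √(9 + y))*y = y*(y + √(9 + y)))
(-283 + H(-12, -22))*(-119 + j(-4)) = (-283 + 13)*(-119 - 4*(-4 + √(9 - 4))) = -270*(-119 - 4*(-4 + √5)) = -270*(-119 + (16 - 4*√5)) = -270*(-103 - 4*√5) = 27810 + 1080*√5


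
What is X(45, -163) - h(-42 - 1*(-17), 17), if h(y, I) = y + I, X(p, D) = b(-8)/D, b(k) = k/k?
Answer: 1303/163 ≈ 7.9939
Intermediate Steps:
b(k) = 1
X(p, D) = 1/D
h(y, I) = I + y
X(45, -163) - h(-42 - 1*(-17), 17) = 1/(-163) - (17 + (-42 - 1*(-17))) = -1/163 - (17 + (-42 + 17)) = -1/163 - (17 - 25) = -1/163 - 1*(-8) = -1/163 + 8 = 1303/163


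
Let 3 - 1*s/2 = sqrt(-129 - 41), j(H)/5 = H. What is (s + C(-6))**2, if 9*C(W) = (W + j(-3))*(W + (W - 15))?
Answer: 4081 - 276*I*sqrt(170) ≈ 4081.0 - 3598.6*I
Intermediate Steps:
j(H) = 5*H
s = 6 - 2*I*sqrt(170) (s = 6 - 2*sqrt(-129 - 41) = 6 - 2*I*sqrt(170) ≈ 6.0 - 26.077*I)
C(W) = (-15 + W)*(-15 + 2*W)/9 (C(W) = ((W + 5*(-3))*(W + (W - 15)))/9 = ((W - 15)*(W + (-15 + W)))/9 = ((-15 + W)*(-15 + 2*W))/9 = (-15 + W)*(-15 + 2*W)/9)
(s + C(-6))**2 = ((6 - 2*I*sqrt(170)) + (25 - 5*(-6) + (2/9)*(-6)**2))**2 = ((6 - 2*I*sqrt(170)) + (25 + 30 + (2/9)*36))**2 = ((6 - 2*I*sqrt(170)) + (25 + 30 + 8))**2 = ((6 - 2*I*sqrt(170)) + 63)**2 = (69 - 2*I*sqrt(170))**2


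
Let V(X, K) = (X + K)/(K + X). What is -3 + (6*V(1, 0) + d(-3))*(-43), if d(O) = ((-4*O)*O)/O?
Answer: -777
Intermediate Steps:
d(O) = -4*O (d(O) = (-4*O²)/O = -4*O)
V(X, K) = 1 (V(X, K) = (K + X)/(K + X) = 1)
-3 + (6*V(1, 0) + d(-3))*(-43) = -3 + (6*1 - 4*(-3))*(-43) = -3 + (6 + 12)*(-43) = -3 + 18*(-43) = -3 - 774 = -777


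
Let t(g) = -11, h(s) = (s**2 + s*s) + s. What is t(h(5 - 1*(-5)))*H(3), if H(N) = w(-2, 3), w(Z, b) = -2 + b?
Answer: -11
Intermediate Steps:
h(s) = s + 2*s**2 (h(s) = (s**2 + s**2) + s = 2*s**2 + s = s + 2*s**2)
H(N) = 1 (H(N) = -2 + 3 = 1)
t(h(5 - 1*(-5)))*H(3) = -11*1 = -11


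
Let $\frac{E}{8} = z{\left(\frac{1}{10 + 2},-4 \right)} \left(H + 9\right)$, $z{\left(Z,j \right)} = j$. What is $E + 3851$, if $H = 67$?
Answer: $1419$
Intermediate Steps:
$E = -2432$ ($E = 8 \left(- 4 \left(67 + 9\right)\right) = 8 \left(\left(-4\right) 76\right) = 8 \left(-304\right) = -2432$)
$E + 3851 = -2432 + 3851 = 1419$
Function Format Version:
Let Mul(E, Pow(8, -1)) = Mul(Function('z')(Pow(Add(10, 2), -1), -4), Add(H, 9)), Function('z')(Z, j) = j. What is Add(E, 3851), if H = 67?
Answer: 1419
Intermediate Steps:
E = -2432 (E = Mul(8, Mul(-4, Add(67, 9))) = Mul(8, Mul(-4, 76)) = Mul(8, -304) = -2432)
Add(E, 3851) = Add(-2432, 3851) = 1419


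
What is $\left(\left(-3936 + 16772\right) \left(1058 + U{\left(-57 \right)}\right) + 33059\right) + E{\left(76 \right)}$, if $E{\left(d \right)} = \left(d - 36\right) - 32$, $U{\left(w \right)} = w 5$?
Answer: $9955295$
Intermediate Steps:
$U{\left(w \right)} = 5 w$
$E{\left(d \right)} = -68 + d$ ($E{\left(d \right)} = \left(-36 + d\right) - 32 = -68 + d$)
$\left(\left(-3936 + 16772\right) \left(1058 + U{\left(-57 \right)}\right) + 33059\right) + E{\left(76 \right)} = \left(\left(-3936 + 16772\right) \left(1058 + 5 \left(-57\right)\right) + 33059\right) + \left(-68 + 76\right) = \left(12836 \left(1058 - 285\right) + 33059\right) + 8 = \left(12836 \cdot 773 + 33059\right) + 8 = \left(9922228 + 33059\right) + 8 = 9955287 + 8 = 9955295$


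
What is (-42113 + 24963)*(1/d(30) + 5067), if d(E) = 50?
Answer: -86899393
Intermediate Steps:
(-42113 + 24963)*(1/d(30) + 5067) = (-42113 + 24963)*(1/50 + 5067) = -17150*(1/50 + 5067) = -17150*253351/50 = -86899393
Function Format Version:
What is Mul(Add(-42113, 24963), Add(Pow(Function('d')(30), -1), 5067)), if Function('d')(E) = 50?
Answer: -86899393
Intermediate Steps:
Mul(Add(-42113, 24963), Add(Pow(Function('d')(30), -1), 5067)) = Mul(Add(-42113, 24963), Add(Pow(50, -1), 5067)) = Mul(-17150, Add(Rational(1, 50), 5067)) = Mul(-17150, Rational(253351, 50)) = -86899393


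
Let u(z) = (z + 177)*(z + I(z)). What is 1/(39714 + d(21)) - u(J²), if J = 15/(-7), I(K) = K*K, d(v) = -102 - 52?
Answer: -21701100734351/4654194440 ≈ -4662.7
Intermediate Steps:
d(v) = -154
I(K) = K²
J = -15/7 (J = 15*(-⅐) = -15/7 ≈ -2.1429)
u(z) = (177 + z)*(z + z²) (u(z) = (z + 177)*(z + z²) = (177 + z)*(z + z²))
1/(39714 + d(21)) - u(J²) = 1/(39714 - 154) - (-15/7)²*(177 + ((-15/7)²)² + 178*(-15/7)²) = 1/39560 - 225*(177 + (225/49)² + 178*(225/49))/49 = 1/39560 - 225*(177 + 50625/2401 + 40050/49)/49 = 1/39560 - 225*2438052/(49*2401) = 1/39560 - 1*548561700/117649 = 1/39560 - 548561700/117649 = -21701100734351/4654194440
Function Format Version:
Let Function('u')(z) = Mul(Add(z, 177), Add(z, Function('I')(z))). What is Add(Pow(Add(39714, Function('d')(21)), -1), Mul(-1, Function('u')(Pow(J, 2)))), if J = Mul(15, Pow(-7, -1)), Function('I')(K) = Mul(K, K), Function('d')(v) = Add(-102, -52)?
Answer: Rational(-21701100734351, 4654194440) ≈ -4662.7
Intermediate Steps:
Function('d')(v) = -154
Function('I')(K) = Pow(K, 2)
J = Rational(-15, 7) (J = Mul(15, Rational(-1, 7)) = Rational(-15, 7) ≈ -2.1429)
Function('u')(z) = Mul(Add(177, z), Add(z, Pow(z, 2))) (Function('u')(z) = Mul(Add(z, 177), Add(z, Pow(z, 2))) = Mul(Add(177, z), Add(z, Pow(z, 2))))
Add(Pow(Add(39714, Function('d')(21)), -1), Mul(-1, Function('u')(Pow(J, 2)))) = Add(Pow(Add(39714, -154), -1), Mul(-1, Mul(Pow(Rational(-15, 7), 2), Add(177, Pow(Pow(Rational(-15, 7), 2), 2), Mul(178, Pow(Rational(-15, 7), 2)))))) = Add(Pow(39560, -1), Mul(-1, Mul(Rational(225, 49), Add(177, Pow(Rational(225, 49), 2), Mul(178, Rational(225, 49)))))) = Add(Rational(1, 39560), Mul(-1, Mul(Rational(225, 49), Add(177, Rational(50625, 2401), Rational(40050, 49))))) = Add(Rational(1, 39560), Mul(-1, Mul(Rational(225, 49), Rational(2438052, 2401)))) = Add(Rational(1, 39560), Mul(-1, Rational(548561700, 117649))) = Add(Rational(1, 39560), Rational(-548561700, 117649)) = Rational(-21701100734351, 4654194440)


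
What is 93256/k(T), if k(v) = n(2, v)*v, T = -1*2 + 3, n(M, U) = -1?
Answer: -93256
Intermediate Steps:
T = 1 (T = -2 + 3 = 1)
k(v) = -v
93256/k(T) = 93256/((-1*1)) = 93256/(-1) = 93256*(-1) = -93256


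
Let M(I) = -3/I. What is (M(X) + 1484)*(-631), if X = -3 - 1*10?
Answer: -12175145/13 ≈ -9.3655e+5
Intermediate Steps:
X = -13 (X = -3 - 10 = -13)
(M(X) + 1484)*(-631) = (-3/(-13) + 1484)*(-631) = (-3*(-1/13) + 1484)*(-631) = (3/13 + 1484)*(-631) = (19295/13)*(-631) = -12175145/13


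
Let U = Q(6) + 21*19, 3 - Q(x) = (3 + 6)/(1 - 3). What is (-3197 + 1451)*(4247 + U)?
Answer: -8125011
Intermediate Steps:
Q(x) = 15/2 (Q(x) = 3 - (3 + 6)/(1 - 3) = 3 - 9/(-2) = 3 - 9*(-1)/2 = 3 - 1*(-9/2) = 3 + 9/2 = 15/2)
U = 813/2 (U = 15/2 + 21*19 = 15/2 + 399 = 813/2 ≈ 406.50)
(-3197 + 1451)*(4247 + U) = (-3197 + 1451)*(4247 + 813/2) = -1746*9307/2 = -8125011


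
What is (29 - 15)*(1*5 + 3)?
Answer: 112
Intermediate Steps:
(29 - 15)*(1*5 + 3) = 14*(5 + 3) = 14*8 = 112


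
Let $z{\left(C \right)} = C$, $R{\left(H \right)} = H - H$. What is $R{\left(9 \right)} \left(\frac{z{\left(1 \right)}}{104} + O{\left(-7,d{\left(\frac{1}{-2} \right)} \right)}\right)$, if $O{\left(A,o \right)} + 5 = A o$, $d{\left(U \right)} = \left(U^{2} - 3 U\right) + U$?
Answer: $0$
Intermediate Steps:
$R{\left(H \right)} = 0$
$d{\left(U \right)} = U^{2} - 2 U$
$O{\left(A,o \right)} = -5 + A o$
$R{\left(9 \right)} \left(\frac{z{\left(1 \right)}}{104} + O{\left(-7,d{\left(\frac{1}{-2} \right)} \right)}\right) = 0 \left(1 \cdot \frac{1}{104} - \left(5 + 7 \frac{-2 + \frac{1}{-2}}{-2}\right)\right) = 0 \left(1 \cdot \frac{1}{104} - \left(5 + 7 \left(- \frac{-2 - \frac{1}{2}}{2}\right)\right)\right) = 0 \left(\frac{1}{104} - \left(5 + 7 \left(\left(- \frac{1}{2}\right) \left(- \frac{5}{2}\right)\right)\right)\right) = 0 \left(\frac{1}{104} - \frac{55}{4}\right) = 0 \left(- \frac{1429}{104}\right) = 0$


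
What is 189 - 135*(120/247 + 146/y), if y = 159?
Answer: -7191/13091 ≈ -0.54931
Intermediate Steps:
189 - 135*(120/247 + 146/y) = 189 - 135*(120/247 + 146/159) = 189 - 135*55142/39273 = 189 - 2481390/13091 = -7191/13091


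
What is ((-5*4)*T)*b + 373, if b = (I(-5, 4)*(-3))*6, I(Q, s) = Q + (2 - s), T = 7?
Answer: -17267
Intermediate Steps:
I(Q, s) = 2 + Q - s
b = 126 (b = ((2 - 5 - 1*4)*(-3))*6 = ((2 - 5 - 4)*(-3))*6 = -7*(-3)*6 = 21*6 = 126)
((-5*4)*T)*b + 373 = (-5*4*7)*126 + 373 = -20*7*126 + 373 = -140*126 + 373 = -17640 + 373 = -17267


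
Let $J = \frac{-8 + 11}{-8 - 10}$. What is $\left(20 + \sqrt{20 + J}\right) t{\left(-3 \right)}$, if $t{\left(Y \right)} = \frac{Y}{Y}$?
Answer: $20 + \frac{\sqrt{714}}{6} \approx 24.453$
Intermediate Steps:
$t{\left(Y \right)} = 1$
$J = - \frac{1}{6}$ ($J = \frac{3}{-18} = 3 \left(- \frac{1}{18}\right) = - \frac{1}{6} \approx -0.16667$)
$\left(20 + \sqrt{20 + J}\right) t{\left(-3 \right)} = \left(20 + \sqrt{20 - \frac{1}{6}}\right) 1 = \left(20 + \sqrt{\frac{119}{6}}\right) 1 = \left(20 + \frac{\sqrt{714}}{6}\right) 1 = 20 + \frac{\sqrt{714}}{6}$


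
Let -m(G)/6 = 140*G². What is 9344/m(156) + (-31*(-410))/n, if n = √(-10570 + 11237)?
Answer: -73/159705 + 12710*√667/667 ≈ 492.13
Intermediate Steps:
m(G) = -840*G²
n = √667 ≈ 25.826
9344/m(156) + (-31*(-410))/n = 9344/((-840*156²)) + (-31*(-410))/(√667) = 9344/((-840*24336)) + 12710*(√667/667) = 9344/(-20442240) + 12710*√667/667 = 9344*(-1/20442240) + 12710*√667/667 = -73/159705 + 12710*√667/667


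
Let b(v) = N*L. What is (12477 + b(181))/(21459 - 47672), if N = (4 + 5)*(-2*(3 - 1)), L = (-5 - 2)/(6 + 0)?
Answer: -12519/26213 ≈ -0.47759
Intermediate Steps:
L = -7/6 ≈ -1.1667
N = -36 (N = 9*(-2*2) = 9*(-4) = -36)
b(v) = 42 (b(v) = -36*(-7/6) = 42)
(12477 + b(181))/(21459 - 47672) = (12477 + 42)/(21459 - 47672) = 12519/(-26213) = 12519*(-1/26213) = -12519/26213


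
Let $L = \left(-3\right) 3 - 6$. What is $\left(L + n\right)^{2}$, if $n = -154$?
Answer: $28561$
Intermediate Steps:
$L = -15$ ($L = -9 - 6 = -15$)
$\left(L + n\right)^{2} = \left(-15 - 154\right)^{2} = \left(-169\right)^{2} = 28561$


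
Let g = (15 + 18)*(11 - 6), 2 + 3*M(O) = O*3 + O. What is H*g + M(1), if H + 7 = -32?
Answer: -19303/3 ≈ -6434.3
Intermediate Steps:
H = -39 (H = -7 - 32 = -39)
M(O) = -⅔ + 4*O/3 (M(O) = -⅔ + (O*3 + O)/3 = -⅔ + (3*O + O)/3 = -⅔ + (4*O)/3 = -⅔ + 4*O/3)
g = 165 (g = 33*5 = 165)
H*g + M(1) = -39*165 + (-⅔ + (4/3)*1) = -6435 + (-⅔ + 4/3) = -6435 + ⅔ = -19303/3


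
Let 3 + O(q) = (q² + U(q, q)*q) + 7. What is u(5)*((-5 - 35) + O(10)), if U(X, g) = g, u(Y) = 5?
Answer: 820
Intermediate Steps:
O(q) = 4 + 2*q² (O(q) = -3 + ((q² + q*q) + 7) = -3 + ((q² + q²) + 7) = -3 + (2*q² + 7) = -3 + (7 + 2*q²) = 4 + 2*q²)
u(5)*((-5 - 35) + O(10)) = 5*((-5 - 35) + (4 + 2*10²)) = 5*(-40 + (4 + 2*100)) = 5*(-40 + (4 + 200)) = 5*(-40 + 204) = 5*164 = 820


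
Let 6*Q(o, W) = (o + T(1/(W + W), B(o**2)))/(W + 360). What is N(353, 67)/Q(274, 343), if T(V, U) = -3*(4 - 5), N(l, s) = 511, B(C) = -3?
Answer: 2155398/277 ≈ 7781.2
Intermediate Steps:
T(V, U) = 3 (T(V, U) = -3*(-1) = 3)
Q(o, W) = (3 + o)/(6*(360 + W)) (Q(o, W) = ((o + 3)/(W + 360))/6 = ((3 + o)/(360 + W))/6 = (3 + o)/(6*(360 + W)))
N(353, 67)/Q(274, 343) = 511/(((3 + 274)/(6*(360 + 343)))) = 511/(((1/6)*277/703)) = 511/(((1/6)*(1/703)*277)) = 511/(277/4218) = 511*(4218/277) = 2155398/277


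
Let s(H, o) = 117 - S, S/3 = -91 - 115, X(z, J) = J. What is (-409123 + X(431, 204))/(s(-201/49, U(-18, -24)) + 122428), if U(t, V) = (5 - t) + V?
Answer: -408919/123163 ≈ -3.3201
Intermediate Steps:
U(t, V) = 5 + V - t
S = -618 (S = 3*(-91 - 115) = 3*(-206) = -618)
s(H, o) = 735 (s(H, o) = 117 - 1*(-618) = 117 + 618 = 735)
(-409123 + X(431, 204))/(s(-201/49, U(-18, -24)) + 122428) = (-409123 + 204)/(735 + 122428) = -408919/123163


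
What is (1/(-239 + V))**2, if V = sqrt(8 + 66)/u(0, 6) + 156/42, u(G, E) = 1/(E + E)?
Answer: 17611433/533126324025 + 167384*sqrt(74)/59236258225 ≈ 5.7342e-5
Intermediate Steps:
u(G, E) = 1/(2*E)
V = 26/7 + 12*sqrt(74) (V = sqrt(8 + 66)/(((1/2)/6)) + 156/42 = sqrt(74)/(((1/2)*(1/6))) + 156*(1/42) = sqrt(74)/(1/12) + 26/7 = sqrt(74)*12 + 26/7 = 12*sqrt(74) + 26/7 = 26/7 + 12*sqrt(74) ≈ 106.94)
(1/(-239 + V))**2 = (1/(-239 + (26/7 + 12*sqrt(74))))**2 = (1/(-1647/7 + 12*sqrt(74)))**2 = (-1647/7 + 12*sqrt(74))**(-2)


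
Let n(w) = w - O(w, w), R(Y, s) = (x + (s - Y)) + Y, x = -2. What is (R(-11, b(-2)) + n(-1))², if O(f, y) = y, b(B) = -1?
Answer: 9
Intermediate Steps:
R(Y, s) = -2 + s (R(Y, s) = (-2 + (s - Y)) + Y = (-2 + s - Y) + Y = -2 + s)
n(w) = 0 (n(w) = w - w = 0)
(R(-11, b(-2)) + n(-1))² = ((-2 - 1) + 0)² = (-3 + 0)² = (-3)² = 9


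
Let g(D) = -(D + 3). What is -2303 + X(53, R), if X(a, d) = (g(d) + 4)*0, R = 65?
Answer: -2303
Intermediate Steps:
g(D) = -3 - D (g(D) = -(3 + D) = -3 - D)
X(a, d) = 0 (X(a, d) = ((-3 - d) + 4)*0 = (1 - d)*0 = 0)
-2303 + X(53, R) = -2303 + 0 = -2303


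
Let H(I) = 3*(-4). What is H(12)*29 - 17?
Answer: -365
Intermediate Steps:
H(I) = -12
H(12)*29 - 17 = -12*29 - 17 = -348 - 17 = -365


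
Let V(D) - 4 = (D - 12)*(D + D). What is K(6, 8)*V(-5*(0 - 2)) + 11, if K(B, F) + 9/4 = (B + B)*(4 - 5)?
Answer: 524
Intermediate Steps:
K(B, F) = -9/4 - 2*B (K(B, F) = -9/4 + (B + B)*(4 - 5) = -9/4 + (2*B)*(-1) = -9/4 - 2*B)
V(D) = 4 + 2*D*(-12 + D) (V(D) = 4 + (D - 12)*(D + D) = 4 + (-12 + D)*(2*D) = 4 + 2*D*(-12 + D))
K(6, 8)*V(-5*(0 - 2)) + 11 = (-9/4 - 2*6)*(4 - (-120)*(0 - 2) + 2*(-5*(0 - 2))²) + 11 = (-9/4 - 12)*(4 - (-120)*(-2) + 2*(-5*(-2))²) + 11 = -57*(4 - 24*10 + 2*10²)/4 + 11 = -57*(4 - 240 + 2*100)/4 + 11 = -57*(4 - 240 + 200)/4 + 11 = -57/4*(-36) + 11 = 513 + 11 = 524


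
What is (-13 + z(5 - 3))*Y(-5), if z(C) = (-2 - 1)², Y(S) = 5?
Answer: -20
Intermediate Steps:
z(C) = 9 (z(C) = (-3)² = 9)
(-13 + z(5 - 3))*Y(-5) = (-13 + 9)*5 = -4*5 = -20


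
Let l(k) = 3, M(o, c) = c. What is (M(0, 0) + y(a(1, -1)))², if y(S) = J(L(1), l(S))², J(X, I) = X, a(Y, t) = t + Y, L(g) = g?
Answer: 1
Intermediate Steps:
a(Y, t) = Y + t
y(S) = 1 (y(S) = 1² = 1)
(M(0, 0) + y(a(1, -1)))² = (0 + 1)² = 1² = 1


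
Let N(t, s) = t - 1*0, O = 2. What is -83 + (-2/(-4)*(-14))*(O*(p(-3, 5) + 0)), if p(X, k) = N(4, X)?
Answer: -139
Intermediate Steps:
N(t, s) = t (N(t, s) = t + 0 = t)
p(X, k) = 4
-83 + (-2/(-4)*(-14))*(O*(p(-3, 5) + 0)) = -83 + (-2/(-4)*(-14))*(2*(4 + 0)) = -83 + (-2*(-¼)*(-14))*(2*4) = -83 + ((½)*(-14))*8 = -83 - 7*8 = -83 - 56 = -139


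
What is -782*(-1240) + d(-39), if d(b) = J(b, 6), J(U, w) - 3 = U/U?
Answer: 969684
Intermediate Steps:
J(U, w) = 4 (J(U, w) = 3 + U/U = 3 + 1 = 4)
d(b) = 4
-782*(-1240) + d(-39) = -782*(-1240) + 4 = 969680 + 4 = 969684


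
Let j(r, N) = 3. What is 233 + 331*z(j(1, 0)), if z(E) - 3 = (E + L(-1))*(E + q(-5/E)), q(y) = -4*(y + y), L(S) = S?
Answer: 36116/3 ≈ 12039.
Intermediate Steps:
q(y) = -8*y
z(E) = 3 + (-1 + E)*(E + 40/E) (z(E) = 3 + (E - 1)*(E - (-40)/E) = 3 + (-1 + E)*(E + 40/E))
233 + 331*z(j(1, 0)) = 233 + 331*(43 + 3² - 1*3 - 40/3) = 233 + 331*(43 + 9 - 3 - 40*⅓) = 233 + 331*(43 + 9 - 3 - 40/3) = 233 + 331*(107/3) = 233 + 35417/3 = 36116/3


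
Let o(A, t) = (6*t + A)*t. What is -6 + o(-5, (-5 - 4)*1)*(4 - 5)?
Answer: -537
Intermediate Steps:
o(A, t) = t*(A + 6*t) (o(A, t) = (A + 6*t)*t = t*(A + 6*t))
-6 + o(-5, (-5 - 4)*1)*(4 - 5) = -6 + (((-5 - 4)*1)*(-5 + 6*((-5 - 4)*1)))*(4 - 5) = -6 + ((-9*1)*(-5 + 6*(-9*1)))*(-1) = -6 - 9*(-5 + 6*(-9))*(-1) = -6 - 9*(-5 - 54)*(-1) = -6 - 9*(-59)*(-1) = -6 + 531*(-1) = -6 - 531 = -537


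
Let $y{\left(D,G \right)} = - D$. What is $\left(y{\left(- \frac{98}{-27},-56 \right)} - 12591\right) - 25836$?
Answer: $- \frac{1037627}{27} \approx -38431.0$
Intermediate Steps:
$\left(y{\left(- \frac{98}{-27},-56 \right)} - 12591\right) - 25836 = \left(- \frac{-98}{-27} - 12591\right) - 25836 = \left(- \frac{\left(-98\right) \left(-1\right)}{27} - 12591\right) - 25836 = \left(\left(-1\right) \frac{98}{27} - 12591\right) - 25836 = \left(- \frac{98}{27} - 12591\right) - 25836 = - \frac{340055}{27} - 25836 = - \frac{1037627}{27}$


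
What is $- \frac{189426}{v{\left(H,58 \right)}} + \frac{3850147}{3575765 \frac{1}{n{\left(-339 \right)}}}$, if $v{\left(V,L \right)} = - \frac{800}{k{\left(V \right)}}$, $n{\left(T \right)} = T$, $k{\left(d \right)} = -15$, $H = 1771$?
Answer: $- \frac{44817211119}{11442448} \approx -3916.8$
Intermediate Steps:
$v{\left(V,L \right)} = \frac{160}{3}$ ($v{\left(V,L \right)} = - \frac{800}{-15} = \left(-800\right) \left(- \frac{1}{15}\right) = \frac{160}{3}$)
$- \frac{189426}{v{\left(H,58 \right)}} + \frac{3850147}{3575765 \frac{1}{n{\left(-339 \right)}}} = - \frac{189426}{\frac{160}{3}} + \frac{3850147}{3575765 \frac{1}{-339}} = \left(-189426\right) \frac{3}{160} + \frac{3850147}{3575765 \left(- \frac{1}{339}\right)} = - \frac{284139}{80} + \frac{3850147}{- \frac{3575765}{339}} = - \frac{284139}{80} + 3850147 \left(- \frac{339}{3575765}\right) = - \frac{284139}{80} - \frac{1305199833}{3575765} = - \frac{44817211119}{11442448}$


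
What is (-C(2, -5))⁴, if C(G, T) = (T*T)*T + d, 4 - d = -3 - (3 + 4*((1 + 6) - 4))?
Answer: 112550881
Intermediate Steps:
d = 22 (d = 4 - (-3 - (3 + 4*((1 + 6) - 4))) = 4 - (-3 - (3 + 4*(7 - 4))) = 4 - (-3 - (3 + 4*3)) = 4 - (-3 - (3 + 12)) = 4 - (-3 - 1*15) = 4 - (-3 - 15) = 4 - 1*(-18) = 4 + 18 = 22)
C(G, T) = 22 + T³ (C(G, T) = (T*T)*T + 22 = T²*T + 22 = T³ + 22 = 22 + T³)
(-C(2, -5))⁴ = (-(22 + (-5)³))⁴ = (-(22 - 125))⁴ = (-1*(-103))⁴ = 103⁴ = 112550881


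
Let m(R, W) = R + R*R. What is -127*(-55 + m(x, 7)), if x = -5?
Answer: 4445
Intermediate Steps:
m(R, W) = R + R²
-127*(-55 + m(x, 7)) = -127*(-55 - 5*(1 - 5)) = -127*(-55 - 5*(-4)) = -127*(-55 + 20) = -127*(-35) = 4445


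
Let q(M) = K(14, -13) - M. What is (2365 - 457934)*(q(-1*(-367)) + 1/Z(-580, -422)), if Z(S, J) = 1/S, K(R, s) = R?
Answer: 425045877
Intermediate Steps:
q(M) = 14 - M
(2365 - 457934)*(q(-1*(-367)) + 1/Z(-580, -422)) = (2365 - 457934)*((14 - (-1)*(-367)) + 1/(1/(-580))) = -455569*((14 - 1*367) + 1/(-1/580)) = -455569*((14 - 367) - 580) = -455569*(-353 - 580) = -455569*(-933) = 425045877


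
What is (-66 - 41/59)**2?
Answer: 15484225/3481 ≈ 4448.2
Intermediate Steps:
(-66 - 41/59)**2 = (-3935/59)**2 = 15484225/3481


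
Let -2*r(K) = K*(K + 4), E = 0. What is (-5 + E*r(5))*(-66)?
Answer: 330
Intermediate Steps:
r(K) = -K*(4 + K)/2 (r(K) = -K*(K + 4)/2 = -K*(4 + K)/2)
(-5 + E*r(5))*(-66) = (-5 + 0*(-½*5*(4 + 5)))*(-66) = (-5 + 0*(-½*5*9))*(-66) = (-5 + 0*(-45/2))*(-66) = (-5 + 0)*(-66) = -5*(-66) = 330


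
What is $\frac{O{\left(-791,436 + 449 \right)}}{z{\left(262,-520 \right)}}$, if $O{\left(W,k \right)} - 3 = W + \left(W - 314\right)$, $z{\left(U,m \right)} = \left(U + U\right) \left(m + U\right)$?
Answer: $\frac{631}{45064} \approx 0.014002$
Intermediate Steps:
$z{\left(U,m \right)} = 2 U \left(U + m\right)$
$O{\left(W,k \right)} = -311 + 2 W$ ($O{\left(W,k \right)} = 3 + \left(W + \left(W - 314\right)\right) = 3 + \left(W + \left(-314 + W\right)\right) = 3 + \left(-314 + 2 W\right) = -311 + 2 W$)
$\frac{O{\left(-791,436 + 449 \right)}}{z{\left(262,-520 \right)}} = \frac{-311 + 2 \left(-791\right)}{2 \cdot 262 \left(262 - 520\right)} = \frac{-311 - 1582}{2 \cdot 262 \left(-258\right)} = - \frac{1893}{-135192} = \left(-1893\right) \left(- \frac{1}{135192}\right) = \frac{631}{45064}$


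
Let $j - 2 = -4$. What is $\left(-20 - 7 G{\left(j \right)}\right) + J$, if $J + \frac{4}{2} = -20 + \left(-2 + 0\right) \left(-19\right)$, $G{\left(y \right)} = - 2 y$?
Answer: $-32$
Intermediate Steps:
$j = -2$ ($j = 2 - 4 = -2$)
$J = 16$ ($J = -2 - \left(20 - \left(-2 + 0\right) \left(-19\right)\right) = -2 - -18 = -2 + \left(-20 + 38\right) = -2 + 18 = 16$)
$\left(-20 - 7 G{\left(j \right)}\right) + J = \left(-20 - 7 \left(\left(-2\right) \left(-2\right)\right)\right) + 16 = \left(-20 - 28\right) + 16 = -48 + 16 = -32$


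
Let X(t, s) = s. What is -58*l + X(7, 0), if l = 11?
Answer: -638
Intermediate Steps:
-58*l + X(7, 0) = -58*11 + 0 = -638 + 0 = -638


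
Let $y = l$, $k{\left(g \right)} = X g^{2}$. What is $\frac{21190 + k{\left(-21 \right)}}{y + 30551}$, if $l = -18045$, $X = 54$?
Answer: $\frac{22502}{6253} \approx 3.5986$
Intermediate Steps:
$k{\left(g \right)} = 54 g^{2}$
$y = -18045$
$\frac{21190 + k{\left(-21 \right)}}{y + 30551} = \frac{21190 + 54 \left(-21\right)^{2}}{-18045 + 30551} = \frac{21190 + 54 \cdot 441}{12506} = \left(21190 + 23814\right) \frac{1}{12506} = 45004 \cdot \frac{1}{12506} = \frac{22502}{6253}$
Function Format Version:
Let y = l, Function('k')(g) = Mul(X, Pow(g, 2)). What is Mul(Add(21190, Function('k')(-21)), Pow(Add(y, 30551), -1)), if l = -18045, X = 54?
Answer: Rational(22502, 6253) ≈ 3.5986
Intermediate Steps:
Function('k')(g) = Mul(54, Pow(g, 2))
y = -18045
Mul(Add(21190, Function('k')(-21)), Pow(Add(y, 30551), -1)) = Mul(Add(21190, Mul(54, Pow(-21, 2))), Pow(Add(-18045, 30551), -1)) = Mul(Add(21190, Mul(54, 441)), Pow(12506, -1)) = Mul(Add(21190, 23814), Rational(1, 12506)) = Mul(45004, Rational(1, 12506)) = Rational(22502, 6253)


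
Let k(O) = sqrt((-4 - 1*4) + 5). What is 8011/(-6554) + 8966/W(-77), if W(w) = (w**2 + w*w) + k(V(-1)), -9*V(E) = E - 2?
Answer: (-8011*sqrt(3) + 36231274*I)/(6554*(sqrt(3) - 11858*I)) ≈ -0.46619 - 0.00011044*I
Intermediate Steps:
V(E) = 2/9 - E/9 (V(E) = -(E - 2)/9 = -(-2 + E)/9 = 2/9 - E/9)
k(O) = I*sqrt(3) (k(O) = sqrt((-4 - 4) + 5) = sqrt(-8 + 5) = sqrt(-3) = I*sqrt(3))
W(w) = 2*w**2 + I*sqrt(3) (W(w) = (w**2 + w*w) + I*sqrt(3) = (w**2 + w**2) + I*sqrt(3) = 2*w**2 + I*sqrt(3))
8011/(-6554) + 8966/W(-77) = 8011/(-6554) + 8966/(2*(-77)**2 + I*sqrt(3)) = 8011*(-1/6554) + 8966/(2*5929 + I*sqrt(3)) = -8011/6554 + 8966/(11858 + I*sqrt(3))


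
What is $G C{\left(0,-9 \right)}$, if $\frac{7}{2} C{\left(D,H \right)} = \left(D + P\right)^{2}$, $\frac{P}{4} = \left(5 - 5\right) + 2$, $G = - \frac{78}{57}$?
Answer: $- \frac{3328}{133} \approx -25.023$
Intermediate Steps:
$G = - \frac{26}{19}$ ($G = \left(-78\right) \frac{1}{57} = - \frac{26}{19} \approx -1.3684$)
$P = 8$ ($P = 4 \left(\left(5 - 5\right) + 2\right) = 4 \left(0 + 2\right) = 4 \cdot 2 = 8$)
$C{\left(D,H \right)} = \frac{2 \left(8 + D\right)^{2}}{7}$ ($C{\left(D,H \right)} = \frac{2 \left(D + 8\right)^{2}}{7} = \frac{2 \left(8 + D\right)^{2}}{7}$)
$G C{\left(0,-9 \right)} = - \frac{26 \frac{2 \left(8 + 0\right)^{2}}{7}}{19} = - \frac{26 \frac{2 \cdot 8^{2}}{7}}{19} = - \frac{26 \cdot \frac{2}{7} \cdot 64}{19} = \left(- \frac{26}{19}\right) \frac{128}{7} = - \frac{3328}{133}$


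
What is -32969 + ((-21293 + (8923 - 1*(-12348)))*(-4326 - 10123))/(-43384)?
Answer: -65029317/1972 ≈ -32976.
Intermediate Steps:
-32969 + ((-21293 + (8923 - 1*(-12348)))*(-4326 - 10123))/(-43384) = -32969 + ((-21293 + (8923 + 12348))*(-14449))*(-1/43384) = -32969 + ((-21293 + 21271)*(-14449))*(-1/43384) = -32969 - 22*(-14449)*(-1/43384) = -32969 + 317878*(-1/43384) = -32969 - 14449/1972 = -65029317/1972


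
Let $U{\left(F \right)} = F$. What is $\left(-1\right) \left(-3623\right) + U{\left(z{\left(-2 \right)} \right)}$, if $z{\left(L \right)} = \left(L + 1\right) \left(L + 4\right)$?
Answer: $3621$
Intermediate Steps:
$z{\left(L \right)} = \left(1 + L\right) \left(4 + L\right)$
$\left(-1\right) \left(-3623\right) + U{\left(z{\left(-2 \right)} \right)} = \left(-1\right) \left(-3623\right) + \left(4 + \left(-2\right)^{2} + 5 \left(-2\right)\right) = 3623 + \left(4 + 4 - 10\right) = 3623 - 2 = 3621$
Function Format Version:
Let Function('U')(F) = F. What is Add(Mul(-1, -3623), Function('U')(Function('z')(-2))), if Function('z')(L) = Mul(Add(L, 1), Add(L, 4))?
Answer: 3621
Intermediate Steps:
Function('z')(L) = Mul(Add(1, L), Add(4, L))
Add(Mul(-1, -3623), Function('U')(Function('z')(-2))) = Add(Mul(-1, -3623), Add(4, Pow(-2, 2), Mul(5, -2))) = Add(3623, Add(4, 4, -10)) = Add(3623, -2) = 3621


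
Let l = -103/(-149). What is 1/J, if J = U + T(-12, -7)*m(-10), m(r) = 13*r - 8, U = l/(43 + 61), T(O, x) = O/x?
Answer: -108472/25660655 ≈ -0.0042272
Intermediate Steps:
l = 103/149 (l = -103*(-1/149) = 103/149 ≈ 0.69127)
U = 103/15496 (U = 103/(149*(43 + 61)) = (103/149)/104 = (103/149)*(1/104) = 103/15496 ≈ 0.0066469)
m(r) = -8 + 13*r
J = -25660655/108472 (J = 103/15496 + (-12/(-7))*(-8 + 13*(-10)) = 103/15496 + (-12*(-1/7))*(-8 - 130) = 103/15496 + (12/7)*(-138) = 103/15496 - 1656/7 = -25660655/108472 ≈ -236.56)
1/J = 1/(-25660655/108472) = -108472/25660655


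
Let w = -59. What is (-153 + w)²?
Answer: 44944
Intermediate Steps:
(-153 + w)² = (-153 - 59)² = (-212)² = 44944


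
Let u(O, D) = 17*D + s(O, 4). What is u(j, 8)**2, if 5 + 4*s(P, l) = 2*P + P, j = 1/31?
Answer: 17455684/961 ≈ 18164.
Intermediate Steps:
j = 1/31 ≈ 0.032258
s(P, l) = -5/4 + 3*P/4 (s(P, l) = -5/4 + (2*P + P)/4 = -5/4 + (3*P)/4 = -5/4 + 3*P/4)
u(O, D) = -5/4 + 17*D + 3*O/4 (u(O, D) = 17*D + (-5/4 + 3*O/4) = -5/4 + 17*D + 3*O/4)
u(j, 8)**2 = (-5/4 + 17*8 + (3/4)*(1/31))**2 = (-5/4 + 136 + 3/124)**2 = (4178/31)**2 = 17455684/961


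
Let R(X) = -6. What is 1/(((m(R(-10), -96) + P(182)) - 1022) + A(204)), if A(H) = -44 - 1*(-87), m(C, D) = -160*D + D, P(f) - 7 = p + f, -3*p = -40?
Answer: 3/43462 ≈ 6.9026e-5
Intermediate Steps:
p = 40/3 (p = -⅓*(-40) = 40/3 ≈ 13.333)
P(f) = 61/3 + f (P(f) = 7 + (40/3 + f) = 61/3 + f)
m(C, D) = -159*D
A(H) = 43 (A(H) = -44 + 87 = 43)
1/(((m(R(-10), -96) + P(182)) - 1022) + A(204)) = 1/(((-159*(-96) + (61/3 + 182)) - 1022) + 43) = 1/(((15264 + 607/3) - 1022) + 43) = 1/((46399/3 - 1022) + 43) = 1/(43333/3 + 43) = 1/(43462/3) = 3/43462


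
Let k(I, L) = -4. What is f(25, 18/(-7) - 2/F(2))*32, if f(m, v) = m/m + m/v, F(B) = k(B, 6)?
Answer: -10272/29 ≈ -354.21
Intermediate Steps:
F(B) = -4
f(m, v) = 1 + m/v
f(25, 18/(-7) - 2/F(2))*32 = ((25 + (18/(-7) - 2/(-4)))/(18/(-7) - 2/(-4)))*32 = ((25 + (18*(-⅐) - 2*(-¼)))/(18*(-⅐) - 2*(-¼)))*32 = ((25 + (-18/7 + ½))/(-18/7 + ½))*32 = ((25 - 29/14)/(-29/14))*32 = -14/29*321/14*32 = -321/29*32 = -10272/29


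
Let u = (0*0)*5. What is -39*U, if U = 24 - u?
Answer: -936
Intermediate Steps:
u = 0 (u = 0*5 = 0)
U = 24 (U = 24 - 1*0 = 24 + 0 = 24)
-39*U = -39*24 = -936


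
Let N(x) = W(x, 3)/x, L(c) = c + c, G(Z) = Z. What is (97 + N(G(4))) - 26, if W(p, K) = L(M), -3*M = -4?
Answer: 215/3 ≈ 71.667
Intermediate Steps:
M = 4/3 (M = -⅓*(-4) = 4/3 ≈ 1.3333)
L(c) = 2*c
W(p, K) = 8/3 (W(p, K) = 2*(4/3) = 8/3)
N(x) = 8/(3*x)
(97 + N(G(4))) - 26 = (97 + (8/3)/4) - 26 = (97 + (8/3)*(¼)) - 26 = (97 + ⅔) - 26 = 293/3 - 26 = 215/3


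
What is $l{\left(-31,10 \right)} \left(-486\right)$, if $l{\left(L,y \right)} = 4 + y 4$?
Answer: $-21384$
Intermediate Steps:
$l{\left(L,y \right)} = 4 + 4 y$
$l{\left(-31,10 \right)} \left(-486\right) = \left(4 + 4 \cdot 10\right) \left(-486\right) = \left(4 + 40\right) \left(-486\right) = 44 \left(-486\right) = -21384$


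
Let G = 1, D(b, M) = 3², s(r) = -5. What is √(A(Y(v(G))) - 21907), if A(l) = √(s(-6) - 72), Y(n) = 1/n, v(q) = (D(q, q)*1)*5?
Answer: √(-21907 + I*√77) ≈ 0.03 + 148.01*I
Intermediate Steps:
D(b, M) = 9
v(q) = 45 (v(q) = (9*1)*5 = 9*5 = 45)
A(l) = I*√77 (A(l) = √(-5 - 72) = √(-77) = I*√77)
√(A(Y(v(G))) - 21907) = √(I*√77 - 21907) = √(-21907 + I*√77)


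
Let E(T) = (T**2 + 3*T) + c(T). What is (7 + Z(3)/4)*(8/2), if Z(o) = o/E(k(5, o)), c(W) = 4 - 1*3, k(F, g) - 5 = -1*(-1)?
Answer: 1543/55 ≈ 28.055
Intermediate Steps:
k(F, g) = 6 (k(F, g) = 5 - 1*(-1) = 5 + 1 = 6)
c(W) = 1 (c(W) = 4 - 3 = 1)
E(T) = 1 + T**2 + 3*T (E(T) = (T**2 + 3*T) + 1 = 1 + T**2 + 3*T)
Z(o) = o/55 (Z(o) = o/(1 + 6**2 + 3*6) = o/(1 + 36 + 18) = o/55)
(7 + Z(3)/4)*(8/2) = (7 + ((1/55)*3)/4)*(8/2) = (7 + (3/55)*(1/4))*(8*(1/2)) = (7 + 3/220)*4 = (1543/220)*4 = 1543/55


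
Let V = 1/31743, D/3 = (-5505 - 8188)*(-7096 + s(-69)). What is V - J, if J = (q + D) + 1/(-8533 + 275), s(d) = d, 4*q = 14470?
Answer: -38577514865995667/131066847 ≈ -2.9433e+8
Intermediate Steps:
q = 7235/2 (q = (¼)*14470 = 7235/2 ≈ 3617.5)
D = 294331035 (D = 3*((-5505 - 8188)*(-7096 - 69)) = 3*(-13693*(-7165)) = 3*98110345 = 294331035)
V = 1/31743 ≈ 3.1503e-5
J = 1215307780172/4129 (J = (7235/2 + 294331035) + 1/(-8533 + 275) = 588669305/2 + 1/(-8258) = 588669305/2 - 1/8258 = 1215307780172/4129 ≈ 2.9433e+8)
V - J = 1/31743 - 1*1215307780172/4129 = 1/31743 - 1215307780172/4129 = -38577514865995667/131066847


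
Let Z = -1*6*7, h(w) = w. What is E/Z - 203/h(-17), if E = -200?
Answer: 5963/357 ≈ 16.703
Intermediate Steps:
Z = -42 (Z = -6*7 = -42)
E/Z - 203/h(-17) = -200/(-42) - 203/(-17) = -200*(-1/42) - 203*(-1/17) = 100/21 + 203/17 = 5963/357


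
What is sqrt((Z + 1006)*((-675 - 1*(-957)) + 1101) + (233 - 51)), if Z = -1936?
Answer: 2*I*sqrt(321502) ≈ 1134.0*I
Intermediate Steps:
sqrt((Z + 1006)*((-675 - 1*(-957)) + 1101) + (233 - 51)) = sqrt((-1936 + 1006)*((-675 - 1*(-957)) + 1101) + (233 - 51)) = sqrt(-930*((-675 + 957) + 1101) + 182) = sqrt(-930*(282 + 1101) + 182) = sqrt(-930*1383 + 182) = sqrt(-1286190 + 182) = sqrt(-1286008) = 2*I*sqrt(321502)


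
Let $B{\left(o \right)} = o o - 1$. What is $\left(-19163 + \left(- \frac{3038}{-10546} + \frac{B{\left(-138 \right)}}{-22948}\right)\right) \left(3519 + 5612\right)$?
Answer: $- \frac{21173698893547049}{121004804} \approx -1.7498 \cdot 10^{8}$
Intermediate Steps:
$B{\left(o \right)} = -1 + o^{2}$ ($B{\left(o \right)} = o^{2} - 1 = -1 + o^{2}$)
$\left(-19163 + \left(- \frac{3038}{-10546} + \frac{B{\left(-138 \right)}}{-22948}\right)\right) \left(3519 + 5612\right) = \left(-19163 + \left(- \frac{3038}{-10546} + \frac{-1 + \left(-138\right)^{2}}{-22948}\right)\right) \left(3519 + 5612\right) = \left(-19163 + \left(\left(-3038\right) \left(- \frac{1}{10546}\right) + \left(-1 + 19044\right) \left(- \frac{1}{22948}\right)\right)\right) 9131 = \left(-19163 + \left(\frac{1519}{5273} + 19043 \left(- \frac{1}{22948}\right)\right)\right) 9131 = \left(-19163 + \left(\frac{1519}{5273} - \frac{19043}{22948}\right)\right) 9131 = \left(-19163 - \frac{65555727}{121004804}\right) 9131 = \left(- \frac{2318880614779}{121004804}\right) 9131 = - \frac{21173698893547049}{121004804}$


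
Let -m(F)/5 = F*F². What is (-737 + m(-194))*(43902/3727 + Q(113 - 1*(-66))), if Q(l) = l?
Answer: 25957173829405/3727 ≈ 6.9646e+9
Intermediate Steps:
m(F) = -5*F³ (m(F) = -5*F*F² = -5*F³)
(-737 + m(-194))*(43902/3727 + Q(113 - 1*(-66))) = (-737 - 5*(-194)³)*(43902/3727 + (113 - 1*(-66))) = (-737 - 5*(-7301384))*(43902*(1/3727) + (113 + 66)) = (-737 + 36506920)*(43902/3727 + 179) = 36506183*(711035/3727) = 25957173829405/3727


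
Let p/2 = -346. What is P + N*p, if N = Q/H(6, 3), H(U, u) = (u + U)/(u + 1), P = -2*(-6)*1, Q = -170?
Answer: 470668/9 ≈ 52296.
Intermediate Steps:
P = 12 (P = 12*1 = 12)
H(U, u) = (U + u)/(1 + u)
p = -692 (p = 2*(-346) = -692)
N = -680/9 (N = -170*(1 + 3)/(6 + 3) = -170/(9/4) = -170/((¼)*9) = -170/9/4 = -170*4/9 = -680/9 ≈ -75.556)
P + N*p = 12 - 680/9*(-692) = 12 + 470560/9 = 470668/9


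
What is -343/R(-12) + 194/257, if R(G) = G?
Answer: 90479/3084 ≈ 29.338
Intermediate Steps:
-343/R(-12) + 194/257 = -343/(-12) + 194/257 = -343*(-1/12) + 194*(1/257) = 343/12 + 194/257 = 90479/3084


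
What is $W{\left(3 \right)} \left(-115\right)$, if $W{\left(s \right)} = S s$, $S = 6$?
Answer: $-2070$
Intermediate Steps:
$W{\left(s \right)} = 6 s$
$W{\left(3 \right)} \left(-115\right) = 6 \cdot 3 \left(-115\right) = 18 \left(-115\right) = -2070$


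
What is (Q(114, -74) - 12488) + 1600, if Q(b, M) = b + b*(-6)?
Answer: -11458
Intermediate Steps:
Q(b, M) = -5*b (Q(b, M) = b - 6*b = -5*b)
(Q(114, -74) - 12488) + 1600 = (-5*114 - 12488) + 1600 = (-570 - 12488) + 1600 = -13058 + 1600 = -11458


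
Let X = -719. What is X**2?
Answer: 516961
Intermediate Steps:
X**2 = (-719)**2 = 516961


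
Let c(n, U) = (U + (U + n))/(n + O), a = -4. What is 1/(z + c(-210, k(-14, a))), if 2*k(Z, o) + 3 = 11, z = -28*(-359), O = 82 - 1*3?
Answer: 131/1317014 ≈ 9.9467e-5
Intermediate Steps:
O = 79 (O = 82 - 3 = 79)
z = 10052
k(Z, o) = 4 (k(Z, o) = -3/2 + (1/2)*11 = -3/2 + 11/2 = 4)
c(n, U) = (n + 2*U)/(79 + n) (c(n, U) = (U + (U + n))/(n + 79) = (n + 2*U)/(79 + n))
1/(z + c(-210, k(-14, a))) = 1/(10052 + (-210 + 2*4)/(79 - 210)) = 1/(10052 + (-210 + 8)/(-131)) = 1/(10052 - 1/131*(-202)) = 1/(10052 + 202/131) = 1/(1317014/131) = 131/1317014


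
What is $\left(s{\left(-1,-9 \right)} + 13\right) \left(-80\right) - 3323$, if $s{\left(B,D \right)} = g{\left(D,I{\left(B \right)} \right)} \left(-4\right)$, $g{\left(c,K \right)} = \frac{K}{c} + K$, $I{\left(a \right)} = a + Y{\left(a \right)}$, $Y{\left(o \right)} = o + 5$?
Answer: $- \frac{10529}{3} \approx -3509.7$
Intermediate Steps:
$Y{\left(o \right)} = 5 + o$
$I{\left(a \right)} = 5 + 2 a$ ($I{\left(a \right)} = a + \left(5 + a\right) = 5 + 2 a$)
$g{\left(c,K \right)} = K + \frac{K}{c}$
$s{\left(B,D \right)} = -20 - 8 B - \frac{4 \left(5 + 2 B\right)}{D}$ ($s{\left(B,D \right)} = \left(\left(5 + 2 B\right) + \frac{5 + 2 B}{D}\right) \left(-4\right) = \left(5 + 2 B + \frac{5 + 2 B}{D}\right) \left(-4\right) = -20 - 8 B - \frac{4 \left(5 + 2 B\right)}{D}$)
$\left(s{\left(-1,-9 \right)} + 13\right) \left(-80\right) - 3323 = \left(\left(-20 - \frac{20}{-9} - -8 - - \frac{8}{-9}\right) + 13\right) \left(-80\right) - 3323 = \left(\left(-20 - - \frac{20}{9} + 8 - \left(-8\right) \left(- \frac{1}{9}\right)\right) + 13\right) \left(-80\right) - 3323 = \left(\left(-20 + \frac{20}{9} + 8 - \frac{8}{9}\right) + 13\right) \left(-80\right) - 3323 = \left(- \frac{32}{3} + 13\right) \left(-80\right) - 3323 = \frac{7}{3} \left(-80\right) - 3323 = - \frac{560}{3} - 3323 = - \frac{10529}{3}$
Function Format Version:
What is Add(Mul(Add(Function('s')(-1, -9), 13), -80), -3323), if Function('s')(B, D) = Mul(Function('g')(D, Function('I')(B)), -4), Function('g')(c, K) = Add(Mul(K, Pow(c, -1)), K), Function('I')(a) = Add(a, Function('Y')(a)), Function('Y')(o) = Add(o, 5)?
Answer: Rational(-10529, 3) ≈ -3509.7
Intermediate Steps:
Function('Y')(o) = Add(5, o)
Function('I')(a) = Add(5, Mul(2, a)) (Function('I')(a) = Add(a, Add(5, a)) = Add(5, Mul(2, a)))
Function('g')(c, K) = Add(K, Mul(K, Pow(c, -1)))
Function('s')(B, D) = Add(-20, Mul(-8, B), Mul(-4, Pow(D, -1), Add(5, Mul(2, B)))) (Function('s')(B, D) = Mul(Add(Add(5, Mul(2, B)), Mul(Add(5, Mul(2, B)), Pow(D, -1))), -4) = Mul(Add(Add(5, Mul(2, B)), Mul(Pow(D, -1), Add(5, Mul(2, B)))), -4) = Mul(Add(5, Mul(2, B), Mul(Pow(D, -1), Add(5, Mul(2, B)))), -4) = Add(-20, Mul(-8, B), Mul(-4, Pow(D, -1), Add(5, Mul(2, B)))))
Add(Mul(Add(Function('s')(-1, -9), 13), -80), -3323) = Add(Mul(Add(Add(-20, Mul(-20, Pow(-9, -1)), Mul(-8, -1), Mul(-8, -1, Pow(-9, -1))), 13), -80), -3323) = Add(Mul(Add(Add(-20, Mul(-20, Rational(-1, 9)), 8, Mul(-8, -1, Rational(-1, 9))), 13), -80), -3323) = Add(Mul(Add(Add(-20, Rational(20, 9), 8, Rational(-8, 9)), 13), -80), -3323) = Add(Mul(Add(Rational(-32, 3), 13), -80), -3323) = Add(Mul(Rational(7, 3), -80), -3323) = Add(Rational(-560, 3), -3323) = Rational(-10529, 3)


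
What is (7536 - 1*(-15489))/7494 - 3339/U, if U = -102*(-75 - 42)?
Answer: 2312573/828087 ≈ 2.7927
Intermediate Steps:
U = 11934 (U = -102*(-117) = 11934)
(7536 - 1*(-15489))/7494 - 3339/U = (7536 - 1*(-15489))/7494 - 3339/11934 = (7536 + 15489)*(1/7494) - 3339*1/11934 = 23025*(1/7494) - 371/1326 = 7675/2498 - 371/1326 = 2312573/828087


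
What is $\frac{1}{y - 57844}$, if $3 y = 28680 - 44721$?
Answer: $- \frac{1}{63191} \approx -1.5825 \cdot 10^{-5}$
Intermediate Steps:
$y = -5347$ ($y = \frac{28680 - 44721}{3} = \frac{1}{3} \left(-16041\right) = -5347$)
$\frac{1}{y - 57844} = \frac{1}{-5347 - 57844} = \frac{1}{-63191} = - \frac{1}{63191}$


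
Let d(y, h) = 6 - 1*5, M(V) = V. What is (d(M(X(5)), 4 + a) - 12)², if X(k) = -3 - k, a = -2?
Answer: 121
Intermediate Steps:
d(y, h) = 1 (d(y, h) = 6 - 5 = 1)
(d(M(X(5)), 4 + a) - 12)² = (1 - 12)² = (-11)² = 121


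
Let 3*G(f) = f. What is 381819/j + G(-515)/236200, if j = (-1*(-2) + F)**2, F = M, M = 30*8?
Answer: 13526339147/2074922520 ≈ 6.5190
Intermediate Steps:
G(f) = f/3
M = 240
F = 240
j = 58564 (j = (-1*(-2) + 240)**2 = (2 + 240)**2 = 242**2 = 58564)
381819/j + G(-515)/236200 = 381819/58564 + ((1/3)*(-515))/236200 = 381819*(1/58564) - 515/3*1/236200 = 381819/58564 - 103/141720 = 13526339147/2074922520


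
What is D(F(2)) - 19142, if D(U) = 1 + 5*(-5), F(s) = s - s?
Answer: -19166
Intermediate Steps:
F(s) = 0
D(U) = -24 (D(U) = 1 - 25 = -24)
D(F(2)) - 19142 = -24 - 19142 = -19166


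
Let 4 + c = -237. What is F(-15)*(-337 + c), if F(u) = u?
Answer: 8670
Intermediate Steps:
c = -241 (c = -4 - 237 = -241)
F(-15)*(-337 + c) = -15*(-337 - 241) = -15*(-578) = 8670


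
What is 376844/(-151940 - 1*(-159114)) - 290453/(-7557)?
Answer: 2465759965/27106959 ≈ 90.964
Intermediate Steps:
376844/(-151940 - 1*(-159114)) - 290453/(-7557) = 376844/(-151940 + 159114) - 290453*(-1/7557) = 376844/7174 + 290453/7557 = 376844*(1/7174) + 290453/7557 = 188422/3587 + 290453/7557 = 2465759965/27106959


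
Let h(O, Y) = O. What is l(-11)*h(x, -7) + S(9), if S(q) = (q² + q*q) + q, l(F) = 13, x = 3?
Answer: 210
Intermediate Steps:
S(q) = q + 2*q² (S(q) = (q² + q²) + q = 2*q² + q = q + 2*q²)
l(-11)*h(x, -7) + S(9) = 13*3 + 9*(1 + 2*9) = 39 + 9*(1 + 18) = 39 + 9*19 = 39 + 171 = 210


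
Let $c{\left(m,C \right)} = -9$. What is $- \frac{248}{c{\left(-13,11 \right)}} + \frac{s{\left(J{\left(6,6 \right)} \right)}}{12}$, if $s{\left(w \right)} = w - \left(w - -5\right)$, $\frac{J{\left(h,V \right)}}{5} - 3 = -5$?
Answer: $\frac{977}{36} \approx 27.139$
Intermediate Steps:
$J{\left(h,V \right)} = -10$ ($J{\left(h,V \right)} = 15 + 5 \left(-5\right) = 15 - 25 = -10$)
$s{\left(w \right)} = -5$ ($s{\left(w \right)} = w - \left(w + 5\right) = w - \left(5 + w\right) = -5$)
$- \frac{248}{c{\left(-13,11 \right)}} + \frac{s{\left(J{\left(6,6 \right)} \right)}}{12} = - \frac{248}{-9} - \frac{5}{12} = \left(-248\right) \left(- \frac{1}{9}\right) - \frac{5}{12} = \frac{248}{9} - \frac{5}{12} = \frac{977}{36}$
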